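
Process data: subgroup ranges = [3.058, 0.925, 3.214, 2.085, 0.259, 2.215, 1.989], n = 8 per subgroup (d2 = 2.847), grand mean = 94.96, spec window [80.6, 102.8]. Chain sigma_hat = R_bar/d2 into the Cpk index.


R_bar = (3.058 + 0.925 + 3.214 + 2.085 + 0.259 + 2.215 + 1.989) / 7 = 1.9635714
sigma = R_bar / d2 = 1.9635714 / 2.847 = 0.68969842
Cp = (USL - LSL)/(6*sigma) = (102.8 - 80.6)/(6*0.68969842) = 5.3647
Cpu = (102.8 - 94.96)/(3*0.68969842) = 3.7891
Cpl = (94.96 - 80.6)/(3*0.68969842) = 6.9402
Cpk = min(Cpu, Cpl) = 3.7891

3.7891


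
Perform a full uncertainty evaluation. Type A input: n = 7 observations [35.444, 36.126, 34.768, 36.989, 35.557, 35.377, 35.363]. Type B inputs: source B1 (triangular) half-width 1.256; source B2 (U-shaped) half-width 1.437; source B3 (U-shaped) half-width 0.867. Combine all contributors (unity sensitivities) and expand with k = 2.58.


mean = (35.444 + 36.126 + 34.768 + 36.989 + 35.557 + 35.377 + 35.363) / 7 = 35.66057143
s = sqrt(sum((x - mean)^2)/(n-1)) = 0.70765125
u_A = s / sqrt(n) = 0.70765125 / sqrt(7) = 0.26746703
u_B1 = 1.256 / sqrt(6) = 0.51275985
u_B2 = 1.437 / sqrt(2) = 1.0161124
u_B3 = 0.867 / sqrt(2) = 0.61306158
uc = sqrt(0.26746703^2 + 0.51275985^2 + 1.0161124^2 + 0.61306158^2) = 1.3201478
U = k * uc = 2.58 * 1.3201478
U = 3.4060

3.4060


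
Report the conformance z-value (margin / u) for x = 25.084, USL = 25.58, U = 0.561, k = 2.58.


u = U / k = 0.561 / 2.58 = 0.21744186
margin = |USL - x| = |25.58 - 25.084| = 0.496
z = margin / u = 0.496 / 0.21744186
z = 2.2811

2.2811


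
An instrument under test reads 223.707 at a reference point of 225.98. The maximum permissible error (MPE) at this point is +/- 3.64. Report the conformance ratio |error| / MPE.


e = indication - reference = 223.707 - 225.98 = -2.2730
|e| = 2.2730
ratio = |e| / MPE = 2.2730 / 3.64
ratio = 0.6245

0.6245


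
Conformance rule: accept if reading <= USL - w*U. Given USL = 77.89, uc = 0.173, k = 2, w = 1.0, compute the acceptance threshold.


U = k * uc = 2 * 0.173 = 0.346
guard band g = w * U = 1.0 * 0.346 = 0.346
AL = USL - g = 77.89 - 0.346
AL = 77.5440

77.5440


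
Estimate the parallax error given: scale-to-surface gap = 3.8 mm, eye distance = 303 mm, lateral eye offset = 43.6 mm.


error = h * offset / d
= 3.8 * 43.6 / 303
= 0.5468

0.5468


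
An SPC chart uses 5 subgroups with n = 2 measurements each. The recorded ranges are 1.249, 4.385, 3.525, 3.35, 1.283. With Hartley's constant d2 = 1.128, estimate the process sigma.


R_bar = (1.249 + 4.385 + 3.525 + 3.35 + 1.283) / 5
R_bar = 13.792 / 5 = 2.7584
sigma_hat = R_bar / d2 = 2.7584 / 1.128 = 2.4454

2.4454


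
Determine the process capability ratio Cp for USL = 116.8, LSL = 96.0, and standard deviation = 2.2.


Cp = (USL - LSL) / (6 * sigma)
= (116.8 - 96.0) / (6 * 2.2)
= 20.8000 / 13.2000
= 1.5758

1.5758


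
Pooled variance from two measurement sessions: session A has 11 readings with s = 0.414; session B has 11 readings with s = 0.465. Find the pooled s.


s_p = sqrt(((n1-1)*s1^2 + (n2-1)*s2^2) / (n1+n2-2))
numerator = (11-1)*0.414^2 + (11-1)*0.465^2 = 1.71396 + 2.16225 = 3.87621
denominator = 11 + 11 - 2 = 20
s_p^2 = 3.87621 / 20 = 0.1938105
s_p = sqrt(0.1938105) = 0.4402

0.4402


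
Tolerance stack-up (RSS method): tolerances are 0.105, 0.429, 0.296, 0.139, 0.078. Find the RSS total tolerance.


RSS = sqrt(0.105^2 + 0.429^2 + 0.296^2 + 0.139^2 + 0.078^2)
= sqrt(0.308087)
= 0.5551

0.5551


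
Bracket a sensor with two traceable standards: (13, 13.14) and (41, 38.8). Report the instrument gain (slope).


slope = (y2 - y1) / (x2 - x1)
= (38.8 - 13.14) / (41 - 13)
= 25.6600 / 28
= 0.9164

0.9164


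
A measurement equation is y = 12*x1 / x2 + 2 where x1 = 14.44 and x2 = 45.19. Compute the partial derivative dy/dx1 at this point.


y = 12*x1 / x2 + 2
dy/dx1 = 12/x2
Evaluate at x2 = 45.19: c1 = 12 / 45.19
c1 = 0.2655

0.2655


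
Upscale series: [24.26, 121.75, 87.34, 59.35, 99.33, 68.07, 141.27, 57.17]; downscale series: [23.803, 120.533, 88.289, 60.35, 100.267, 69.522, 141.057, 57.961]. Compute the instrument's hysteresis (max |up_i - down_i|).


|24.26 - 23.803| = 0.4570
|121.75 - 120.533| = 1.2170
|87.34 - 88.289| = 0.9490
|59.35 - 60.35| = 1.0000
|99.33 - 100.267| = 0.9370
|68.07 - 69.522| = 1.4520
|141.27 - 141.057| = 0.2130
|57.17 - 57.961| = 0.7910
hysteresis = max(diffs) = 1.4520

1.4520


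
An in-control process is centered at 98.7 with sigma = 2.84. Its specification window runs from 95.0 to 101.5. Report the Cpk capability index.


Cpu = (USL - mean) / (3*sigma) = (101.5 - 98.7) / (3*2.84) = 0.3286
Cpl = (mean - LSL) / (3*sigma) = (98.7 - 95.0) / (3*2.84) = 0.4343
Cpk = min(Cpu, Cpl) = 0.3286

0.3286


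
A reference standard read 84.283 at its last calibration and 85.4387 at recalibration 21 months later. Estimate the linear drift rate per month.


rate = (v2 - v1) / months
= (85.4387 - 84.283) / 21
= 1.1557 / 21
= 0.0550

0.0550


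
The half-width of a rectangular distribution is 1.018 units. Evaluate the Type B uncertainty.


u_B = half_width / sqrt(3)
u_B = 1.018 / 1.7320508
u_B = 0.5877

0.5877


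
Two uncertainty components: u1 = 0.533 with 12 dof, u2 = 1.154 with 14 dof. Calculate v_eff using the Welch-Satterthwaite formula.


uc = sqrt(u1^2 + u2^2) = sqrt(0.533^2 + 1.154^2) = 1.2711432
v_eff = uc^4 / (u1^4/v1 + u2^4/v2)
= 1.2711432^4 / (0.533^4/12 + 1.154^4/14)
= 2.6108259 / 0.1334018
v_eff = 19.5711

19.5711


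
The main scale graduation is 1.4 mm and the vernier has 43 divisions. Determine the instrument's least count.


LC = MSD / n_div
= 1.4 / 43
= 0.0326

0.0326


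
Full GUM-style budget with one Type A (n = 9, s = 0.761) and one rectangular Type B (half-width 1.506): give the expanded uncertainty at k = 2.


u_A = s / sqrt(n) = 0.761 / sqrt(9) = 0.25366667
u_B = half_width / sqrt(3) = 1.506 / sqrt(3) = 0.86948951
uc = sqrt(u_A^2 + u_B^2) = sqrt(0.25366667^2 + 0.86948951^2) = 0.9057366
U = k * uc = 2 * 0.9057366
U = 1.8115

1.8115


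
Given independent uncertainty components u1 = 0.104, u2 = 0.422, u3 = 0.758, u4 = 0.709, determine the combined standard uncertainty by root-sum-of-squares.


uc = sqrt(0.104^2 + 0.422^2 + 0.758^2 + 0.709^2)
uc = sqrt(1.266145)
uc = 1.1252

1.1252


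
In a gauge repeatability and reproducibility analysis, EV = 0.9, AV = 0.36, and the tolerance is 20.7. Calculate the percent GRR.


GRR = sqrt(EV^2 + AV^2) = sqrt(0.9^2 + 0.36^2) = 0.96932967
%GRR = GRR / tol * 100 = 0.96932967 / 20.7 * 100
%GRR = 4.6828

4.6828


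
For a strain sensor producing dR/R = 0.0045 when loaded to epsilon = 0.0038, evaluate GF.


GF = (dR/R) / epsilon
= 0.0045 / 0.0038
= 1.1842

1.1842


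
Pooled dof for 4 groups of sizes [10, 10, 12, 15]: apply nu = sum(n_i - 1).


nu = sum_i (n_i - 1)
nu = ((10 - 1) + (10 - 1) + (12 - 1) + (15 - 1))
nu = 9 + 9 + 11 + 14
nu = 43

43


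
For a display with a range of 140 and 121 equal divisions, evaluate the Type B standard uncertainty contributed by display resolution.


resolution = range / divisions
resolution = 140 / 121 = 1.1570248
u_res = resolution / (2*sqrt(3))
u_res = 1.1570248 / 3.4641016
u_res = 0.3340

0.3340


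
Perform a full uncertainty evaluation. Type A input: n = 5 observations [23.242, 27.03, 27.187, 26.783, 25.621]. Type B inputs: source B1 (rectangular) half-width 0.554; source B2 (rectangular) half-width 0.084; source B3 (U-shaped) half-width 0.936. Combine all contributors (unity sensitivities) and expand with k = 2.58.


mean = (23.242 + 27.03 + 27.187 + 26.783 + 25.621) / 5 = 25.9726
s = sqrt(sum((x - mean)^2)/(n-1)) = 1.6454034
u_A = s / sqrt(n) = 1.6454034 / sqrt(5) = 0.73584677
u_B1 = 0.554 / sqrt(3) = 0.31985205
u_B2 = 0.084 / sqrt(3) = 0.048497423
u_B3 = 0.936 / sqrt(2) = 0.66185195
uc = sqrt(0.73584677^2 + 0.31985205^2 + 0.048497423^2 + 0.66185195^2) = 1.0412376
U = k * uc = 2.58 * 1.0412376
U = 2.6864

2.6864


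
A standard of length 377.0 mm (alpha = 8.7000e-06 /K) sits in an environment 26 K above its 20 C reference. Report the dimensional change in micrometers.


dL = L * alpha * dT
= 377.0 * 8.7000e-06 * 26
= 0.0852774 mm
dL_um = 0.0852774 * 1000 = 85.2774 um

85.2774


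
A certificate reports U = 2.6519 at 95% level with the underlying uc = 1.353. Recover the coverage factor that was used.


k = U / uc
k = 2.6519 / 1.353
k = 1.96

1.96


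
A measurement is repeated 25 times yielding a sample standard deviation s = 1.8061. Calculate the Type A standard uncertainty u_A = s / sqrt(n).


u_A = s / sqrt(n)
u_A = 1.8061 / sqrt(25)
u_A = 1.8061 / 5
u_A = 0.3612

0.3612


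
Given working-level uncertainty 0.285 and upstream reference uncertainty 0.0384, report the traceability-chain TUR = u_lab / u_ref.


TUR = u_lab / u_ref
= 0.285 / 0.0384
= 7.4219

7.4219


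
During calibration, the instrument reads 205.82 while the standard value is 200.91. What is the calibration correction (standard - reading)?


Correction = standard - reading
= 200.91 - 205.82
= -4.9100

-4.9100


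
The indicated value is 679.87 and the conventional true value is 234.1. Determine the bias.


Systematic error = measured - true
= 679.87 - 234.1
= 445.7700

445.7700


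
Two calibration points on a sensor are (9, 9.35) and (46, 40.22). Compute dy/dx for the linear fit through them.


slope = (y2 - y1) / (x2 - x1)
= (40.22 - 9.35) / (46 - 9)
= 30.8700 / 37
= 0.8343

0.8343


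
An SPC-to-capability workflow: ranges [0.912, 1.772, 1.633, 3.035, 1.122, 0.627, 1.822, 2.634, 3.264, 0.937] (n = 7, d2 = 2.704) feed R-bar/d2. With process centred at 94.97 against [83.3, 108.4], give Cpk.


R_bar = (0.912 + 1.772 + 1.633 + 3.035 + 1.122 + 0.627 + 1.822 + 2.634 + 3.264 + 0.937) / 10 = 1.7758
sigma = R_bar / d2 = 1.7758 / 2.704 = 0.65673077
Cp = (USL - LSL)/(6*sigma) = (108.4 - 83.3)/(6*0.65673077) = 6.3699
Cpu = (108.4 - 94.97)/(3*0.65673077) = 6.8166
Cpl = (94.97 - 83.3)/(3*0.65673077) = 5.9233
Cpk = min(Cpu, Cpl) = 5.9233

5.9233


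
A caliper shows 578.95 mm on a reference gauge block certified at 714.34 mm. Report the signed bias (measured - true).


Systematic error = measured - true
= 578.95 - 714.34
= -135.3900

-135.3900


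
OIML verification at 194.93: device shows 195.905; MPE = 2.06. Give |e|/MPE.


e = indication - reference = 195.905 - 194.93 = 0.9750
|e| = 0.9750
ratio = |e| / MPE = 0.9750 / 2.06
ratio = 0.4733

0.4733


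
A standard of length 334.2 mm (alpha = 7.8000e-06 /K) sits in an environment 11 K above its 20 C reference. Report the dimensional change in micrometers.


dL = L * alpha * dT
= 334.2 * 7.8000e-06 * 11
= 0.0286744 mm
dL_um = 0.0286744 * 1000 = 28.6744 um

28.6744


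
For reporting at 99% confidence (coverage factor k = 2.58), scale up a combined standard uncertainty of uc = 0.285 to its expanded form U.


U = k * uc
U = 2.58 * 0.285
U = 0.7353

0.7353


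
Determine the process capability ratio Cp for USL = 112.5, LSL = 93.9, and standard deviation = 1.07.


Cp = (USL - LSL) / (6 * sigma)
= (112.5 - 93.9) / (6 * 1.07)
= 18.6000 / 6.4200
= 2.8972

2.8972


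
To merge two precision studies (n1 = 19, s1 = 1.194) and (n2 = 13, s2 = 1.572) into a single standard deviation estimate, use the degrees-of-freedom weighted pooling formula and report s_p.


s_p = sqrt(((n1-1)*s1^2 + (n2-1)*s2^2) / (n1+n2-2))
numerator = (19-1)*1.194^2 + (13-1)*1.572^2 = 25.661448 + 29.654208 = 55.315656
denominator = 19 + 13 - 2 = 30
s_p^2 = 55.315656 / 30 = 1.8438552
s_p = sqrt(1.8438552) = 1.3579

1.3579


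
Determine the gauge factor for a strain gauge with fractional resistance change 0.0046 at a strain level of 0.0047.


GF = (dR/R) / epsilon
= 0.0046 / 0.0047
= 0.9787

0.9787


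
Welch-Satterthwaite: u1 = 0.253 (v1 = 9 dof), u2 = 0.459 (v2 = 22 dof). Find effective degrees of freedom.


uc = sqrt(u1^2 + u2^2) = sqrt(0.253^2 + 0.459^2) = 0.52410877
v_eff = uc^4 / (u1^4/v1 + u2^4/v2)
= 0.52410877^4 / (0.253^4/9 + 0.459^4/22)
= 0.075454598 / 0.0024728066
v_eff = 30.5137

30.5137


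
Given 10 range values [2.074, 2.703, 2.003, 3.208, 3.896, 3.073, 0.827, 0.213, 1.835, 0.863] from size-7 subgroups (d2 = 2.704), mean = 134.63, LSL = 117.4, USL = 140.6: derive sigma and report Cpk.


R_bar = (2.074 + 2.703 + 2.003 + 3.208 + 3.896 + 3.073 + 0.827 + 0.213 + 1.835 + 0.863) / 10 = 2.0695
sigma = R_bar / d2 = 2.0695 / 2.704 = 0.76534763
Cp = (USL - LSL)/(6*sigma) = (140.6 - 117.4)/(6*0.76534763) = 5.0522
Cpu = (140.6 - 134.63)/(3*0.76534763) = 2.6001
Cpl = (134.63 - 117.4)/(3*0.76534763) = 7.5042
Cpk = min(Cpu, Cpl) = 2.6001

2.6001


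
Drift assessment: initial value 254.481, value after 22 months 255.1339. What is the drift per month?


rate = (v2 - v1) / months
= (255.1339 - 254.481) / 22
= 0.6529 / 22
= 0.0297

0.0297


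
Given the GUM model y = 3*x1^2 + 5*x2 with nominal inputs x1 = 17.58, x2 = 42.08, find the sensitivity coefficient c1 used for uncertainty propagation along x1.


y = 3*x1^2 + 5*x2
dy/dx1 = 2*3*x1
Evaluate at x1 = 17.58: c1 = 6 * 17.58
c1 = 105.4800

105.4800


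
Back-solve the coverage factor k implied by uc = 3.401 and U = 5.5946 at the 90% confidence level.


k = U / uc
k = 5.5946 / 3.401
k = 1.645

1.645


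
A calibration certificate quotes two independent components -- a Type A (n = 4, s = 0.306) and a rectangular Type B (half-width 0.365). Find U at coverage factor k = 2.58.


u_A = s / sqrt(n) = 0.306 / sqrt(4) = 0.153
u_B = half_width / sqrt(3) = 0.365 / sqrt(3) = 0.21073285
uc = sqrt(u_A^2 + u_B^2) = sqrt(0.153^2 + 0.21073285^2) = 0.26041761
U = k * uc = 2.58 * 0.26041761
U = 0.6719

0.6719


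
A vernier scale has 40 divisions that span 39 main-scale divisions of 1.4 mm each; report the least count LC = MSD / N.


LC = MSD / n_div
= 1.4 / 40
= 0.0350

0.0350


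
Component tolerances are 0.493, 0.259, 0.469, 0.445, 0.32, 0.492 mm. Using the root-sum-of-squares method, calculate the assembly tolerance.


RSS = sqrt(0.493^2 + 0.259^2 + 0.469^2 + 0.445^2 + 0.32^2 + 0.492^2)
= sqrt(1.07258)
= 1.0357

1.0357


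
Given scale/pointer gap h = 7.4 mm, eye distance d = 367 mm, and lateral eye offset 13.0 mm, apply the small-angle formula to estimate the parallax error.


error = h * offset / d
= 7.4 * 13.0 / 367
= 0.2621

0.2621


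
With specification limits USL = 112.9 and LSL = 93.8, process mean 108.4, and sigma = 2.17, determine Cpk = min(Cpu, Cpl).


Cpu = (USL - mean) / (3*sigma) = (112.9 - 108.4) / (3*2.17) = 0.6912
Cpl = (mean - LSL) / (3*sigma) = (108.4 - 93.8) / (3*2.17) = 2.2427
Cpk = min(Cpu, Cpl) = 0.6912

0.6912


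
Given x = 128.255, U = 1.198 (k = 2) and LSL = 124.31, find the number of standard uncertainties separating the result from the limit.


u = U / k = 1.198 / 2 = 0.599
margin = |LSL - x| = |124.31 - 128.255| = 3.945
z = margin / u = 3.945 / 0.599
z = 6.5860

6.5860


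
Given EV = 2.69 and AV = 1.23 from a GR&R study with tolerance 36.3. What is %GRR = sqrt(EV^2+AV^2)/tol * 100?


GRR = sqrt(EV^2 + AV^2) = sqrt(2.69^2 + 1.23^2) = 2.9578709
%GRR = GRR / tol * 100 = 2.9578709 / 36.3 * 100
%GRR = 8.1484

8.1484


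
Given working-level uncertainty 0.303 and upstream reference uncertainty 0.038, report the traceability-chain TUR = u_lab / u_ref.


TUR = u_lab / u_ref
= 0.303 / 0.038
= 7.9737

7.9737


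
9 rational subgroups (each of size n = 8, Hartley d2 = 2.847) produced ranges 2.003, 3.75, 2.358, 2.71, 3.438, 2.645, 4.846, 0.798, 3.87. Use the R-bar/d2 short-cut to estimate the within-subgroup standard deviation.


R_bar = (2.003 + 3.75 + 2.358 + 2.71 + 3.438 + 2.645 + 4.846 + 0.798 + 3.87) / 9
R_bar = 26.418 / 9 = 2.9353333
sigma_hat = R_bar / d2 = 2.9353333 / 2.847 = 1.0310

1.0310


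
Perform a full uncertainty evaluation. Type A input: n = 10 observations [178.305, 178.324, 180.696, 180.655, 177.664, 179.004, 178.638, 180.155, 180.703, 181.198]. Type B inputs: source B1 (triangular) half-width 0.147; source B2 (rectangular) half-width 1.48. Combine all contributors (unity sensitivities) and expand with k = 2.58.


mean = (178.305 + 178.324 + 180.696 + 180.655 + 177.664 + 179.004 + 178.638 + 180.155 + 180.703 + 181.198) / 10 = 179.5342
s = sqrt(sum((x - mean)^2)/(n-1)) = 1.2772862
u_A = s / sqrt(n) = 1.2772862 / sqrt(10) = 0.40391336
u_B1 = 0.147 / sqrt(6) = 0.060012499
u_B2 = 1.48 / sqrt(3) = 0.8544784
uc = sqrt(0.40391336^2 + 0.060012499^2 + 0.8544784^2) = 0.94703793
U = k * uc = 2.58 * 0.94703793
U = 2.4434

2.4434


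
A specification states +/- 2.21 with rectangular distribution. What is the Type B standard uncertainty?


u_B = half_width / sqrt(3)
u_B = 2.21 / 1.7320508
u_B = 1.2759

1.2759


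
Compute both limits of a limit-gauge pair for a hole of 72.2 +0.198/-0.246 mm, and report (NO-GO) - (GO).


GO = nominal - lower_tol (smallest hole = maximum material condition)
GO = 72.2 - 0.246 = 71.954
NO-GO = nominal + upper_tol (largest hole = least material condition)
NO-GO = 72.2 + 0.198 = 72.398
spread = NO-GO - GO = 72.398 - 71.954 = 0.4440

0.4440


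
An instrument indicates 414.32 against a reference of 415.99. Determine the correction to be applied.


Correction = standard - reading
= 415.99 - 414.32
= 1.6700

1.6700


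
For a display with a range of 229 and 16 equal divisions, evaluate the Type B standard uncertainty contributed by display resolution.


resolution = range / divisions
resolution = 229 / 16 = 14.3125
u_res = resolution / (2*sqrt(3))
u_res = 14.3125 / 3.4641016
u_res = 4.1317

4.1317


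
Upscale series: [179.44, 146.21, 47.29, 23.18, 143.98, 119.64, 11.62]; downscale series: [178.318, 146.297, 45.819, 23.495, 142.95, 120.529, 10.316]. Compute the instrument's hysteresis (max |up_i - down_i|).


|179.44 - 178.318| = 1.1220
|146.21 - 146.297| = 0.0870
|47.29 - 45.819| = 1.4710
|23.18 - 23.495| = 0.3150
|143.98 - 142.95| = 1.0300
|119.64 - 120.529| = 0.8890
|11.62 - 10.316| = 1.3040
hysteresis = max(diffs) = 1.4710

1.4710


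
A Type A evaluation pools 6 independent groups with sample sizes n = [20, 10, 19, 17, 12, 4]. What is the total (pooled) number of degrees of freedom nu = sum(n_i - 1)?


nu = sum_i (n_i - 1)
nu = ((20 - 1) + (10 - 1) + (19 - 1) + (17 - 1) + (12 - 1) + (4 - 1))
nu = 19 + 9 + 18 + 16 + 11 + 3
nu = 76

76


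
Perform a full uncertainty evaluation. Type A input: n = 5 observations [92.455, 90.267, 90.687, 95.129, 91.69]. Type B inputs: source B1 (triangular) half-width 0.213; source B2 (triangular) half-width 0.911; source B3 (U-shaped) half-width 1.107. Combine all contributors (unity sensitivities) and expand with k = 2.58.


mean = (92.455 + 90.267 + 90.687 + 95.129 + 91.69) / 5 = 92.0456
s = sqrt(sum((x - mean)^2)/(n-1)) = 1.9242289
u_A = s / sqrt(n) = 1.9242289 / sqrt(5) = 0.86054132
u_B1 = 0.213 / sqrt(6) = 0.086956886
u_B2 = 0.911 / sqrt(6) = 0.37191419
u_B3 = 1.107 / sqrt(2) = 0.78276721
uc = sqrt(0.86054132^2 + 0.086956886^2 + 0.37191419^2 + 0.78276721^2) = 1.2243927
U = k * uc = 2.58 * 1.2243927
U = 3.1589

3.1589


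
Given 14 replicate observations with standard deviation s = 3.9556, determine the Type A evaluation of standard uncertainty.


u_A = s / sqrt(n)
u_A = 3.9556 / sqrt(14)
u_A = 3.9556 / 3.7416574
u_A = 1.0572

1.0572


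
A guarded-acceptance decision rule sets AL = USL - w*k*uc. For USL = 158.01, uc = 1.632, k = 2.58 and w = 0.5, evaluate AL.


U = k * uc = 2.58 * 1.632 = 4.21056
guard band g = w * U = 0.5 * 4.21056 = 2.10528
AL = USL - g = 158.01 - 2.10528
AL = 155.9047

155.9047


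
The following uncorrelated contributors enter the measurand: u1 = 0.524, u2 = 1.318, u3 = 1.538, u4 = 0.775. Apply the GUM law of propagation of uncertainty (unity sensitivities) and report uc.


uc = sqrt(0.524^2 + 1.318^2 + 1.538^2 + 0.775^2)
uc = sqrt(4.977769)
uc = 2.2311

2.2311


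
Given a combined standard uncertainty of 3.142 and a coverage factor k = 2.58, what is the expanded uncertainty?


U = k * uc
U = 2.58 * 3.142
U = 8.1064

8.1064


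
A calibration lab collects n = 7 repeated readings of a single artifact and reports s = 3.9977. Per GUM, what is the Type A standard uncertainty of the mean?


u_A = s / sqrt(n)
u_A = 3.9977 / sqrt(7)
u_A = 3.9977 / 2.6457513
u_A = 1.5110

1.5110


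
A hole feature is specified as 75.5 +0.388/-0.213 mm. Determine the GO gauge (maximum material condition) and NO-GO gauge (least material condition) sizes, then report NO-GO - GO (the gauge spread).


GO = nominal - lower_tol (smallest hole = maximum material condition)
GO = 75.5 - 0.213 = 75.287
NO-GO = nominal + upper_tol (largest hole = least material condition)
NO-GO = 75.5 + 0.388 = 75.888
spread = NO-GO - GO = 75.888 - 75.287 = 0.6010

0.6010


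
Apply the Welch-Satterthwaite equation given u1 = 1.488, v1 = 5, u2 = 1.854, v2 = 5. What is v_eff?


uc = sqrt(u1^2 + u2^2) = sqrt(1.488^2 + 1.854^2) = 2.37728
v_eff = uc^4 / (u1^4/v1 + u2^4/v2)
= 2.37728^4 / (1.488^4/5 + 1.854^4/5)
= 31.939002 / 3.343515
v_eff = 9.5525

9.5525


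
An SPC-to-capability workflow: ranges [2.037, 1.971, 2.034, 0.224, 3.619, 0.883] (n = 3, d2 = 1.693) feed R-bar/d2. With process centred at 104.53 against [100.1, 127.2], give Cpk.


R_bar = (2.037 + 1.971 + 2.034 + 0.224 + 3.619 + 0.883) / 6 = 1.7946667
sigma = R_bar / d2 = 1.7946667 / 1.693 = 1.0600512
Cp = (USL - LSL)/(6*sigma) = (127.2 - 100.1)/(6*1.0600512) = 4.2608
Cpu = (127.2 - 104.53)/(3*1.0600512) = 7.1286
Cpl = (104.53 - 100.1)/(3*1.0600512) = 1.3930
Cpk = min(Cpu, Cpl) = 1.3930

1.3930


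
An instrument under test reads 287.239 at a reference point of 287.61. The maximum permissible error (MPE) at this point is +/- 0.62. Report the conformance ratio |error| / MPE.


e = indication - reference = 287.239 - 287.61 = -0.3710
|e| = 0.3710
ratio = |e| / MPE = 0.3710 / 0.62
ratio = 0.5984

0.5984


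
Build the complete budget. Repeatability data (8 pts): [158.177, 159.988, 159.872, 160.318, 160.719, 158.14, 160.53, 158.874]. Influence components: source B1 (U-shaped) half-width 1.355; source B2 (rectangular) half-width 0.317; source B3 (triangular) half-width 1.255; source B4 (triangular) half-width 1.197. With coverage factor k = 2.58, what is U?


mean = (158.177 + 159.988 + 159.872 + 160.318 + 160.719 + 158.14 + 160.53 + 158.874) / 8 = 159.57725
s = sqrt(sum((x - mean)^2)/(n-1)) = 1.0376194
u_A = s / sqrt(n) = 1.0376194 / sqrt(8) = 0.36685386
u_B1 = 1.355 / sqrt(2) = 0.95812969
u_B2 = 0.317 / sqrt(3) = 0.18302004
u_B3 = 1.255 / sqrt(6) = 0.5123516
u_B4 = 1.197 / sqrt(6) = 0.4886732
uc = sqrt(0.36685386^2 + 0.95812969^2 + 0.18302004^2 + 0.5123516^2 + 0.4886732^2) = 1.2599191
U = k * uc = 2.58 * 1.2599191
U = 3.2506

3.2506


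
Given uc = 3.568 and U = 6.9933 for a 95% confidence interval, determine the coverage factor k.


k = U / uc
k = 6.9933 / 3.568
k = 1.96

1.96


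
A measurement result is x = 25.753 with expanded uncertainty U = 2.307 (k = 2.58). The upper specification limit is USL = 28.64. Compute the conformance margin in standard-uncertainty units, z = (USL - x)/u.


u = U / k = 2.307 / 2.58 = 0.89418605
margin = |USL - x| = |28.64 - 25.753| = 2.887
z = margin / u = 2.887 / 0.89418605
z = 3.2286

3.2286


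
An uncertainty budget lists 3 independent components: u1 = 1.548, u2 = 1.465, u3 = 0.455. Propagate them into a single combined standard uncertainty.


uc = sqrt(1.548^2 + 1.465^2 + 0.455^2)
uc = sqrt(4.749554)
uc = 2.1793

2.1793


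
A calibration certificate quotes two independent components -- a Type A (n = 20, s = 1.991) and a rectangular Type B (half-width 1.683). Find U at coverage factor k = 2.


u_A = s / sqrt(n) = 1.991 / sqrt(20) = 0.44520113
u_B = half_width / sqrt(3) = 1.683 / sqrt(3) = 0.9716805
uc = sqrt(u_A^2 + u_B^2) = sqrt(0.44520113^2 + 0.9716805^2) = 1.0688157
U = k * uc = 2 * 1.0688157
U = 2.1376

2.1376


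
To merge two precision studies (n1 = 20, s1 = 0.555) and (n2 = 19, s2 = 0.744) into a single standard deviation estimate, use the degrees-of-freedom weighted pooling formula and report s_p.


s_p = sqrt(((n1-1)*s1^2 + (n2-1)*s2^2) / (n1+n2-2))
numerator = (20-1)*0.555^2 + (19-1)*0.744^2 = 5.852475 + 9.963648 = 15.816123
denominator = 20 + 19 - 2 = 37
s_p^2 = 15.816123 / 37 = 0.42746278
s_p = sqrt(0.42746278) = 0.6538

0.6538


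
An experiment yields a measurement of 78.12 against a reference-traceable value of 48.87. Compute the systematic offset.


Systematic error = measured - true
= 78.12 - 48.87
= 29.2500

29.2500


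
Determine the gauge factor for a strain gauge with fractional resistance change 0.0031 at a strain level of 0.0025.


GF = (dR/R) / epsilon
= 0.0031 / 0.0025
= 1.2400

1.2400


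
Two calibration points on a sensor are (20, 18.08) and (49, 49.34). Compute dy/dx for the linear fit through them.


slope = (y2 - y1) / (x2 - x1)
= (49.34 - 18.08) / (49 - 20)
= 31.2600 / 29
= 1.0779

1.0779


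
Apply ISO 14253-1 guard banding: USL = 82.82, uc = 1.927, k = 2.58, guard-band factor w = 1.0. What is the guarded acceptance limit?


U = k * uc = 2.58 * 1.927 = 4.97166
guard band g = w * U = 1.0 * 4.97166 = 4.97166
AL = USL - g = 82.82 - 4.97166
AL = 77.8483

77.8483


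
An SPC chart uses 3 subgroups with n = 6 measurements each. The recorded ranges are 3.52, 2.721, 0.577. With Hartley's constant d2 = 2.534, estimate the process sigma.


R_bar = (3.52 + 2.721 + 0.577) / 3
R_bar = 6.818 / 3 = 2.2726667
sigma_hat = R_bar / d2 = 2.2726667 / 2.534 = 0.8969

0.8969


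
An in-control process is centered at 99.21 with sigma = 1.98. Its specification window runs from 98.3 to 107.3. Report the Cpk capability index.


Cpu = (USL - mean) / (3*sigma) = (107.3 - 99.21) / (3*1.98) = 1.3620
Cpl = (mean - LSL) / (3*sigma) = (99.21 - 98.3) / (3*1.98) = 0.1532
Cpk = min(Cpu, Cpl) = 0.1532

0.1532


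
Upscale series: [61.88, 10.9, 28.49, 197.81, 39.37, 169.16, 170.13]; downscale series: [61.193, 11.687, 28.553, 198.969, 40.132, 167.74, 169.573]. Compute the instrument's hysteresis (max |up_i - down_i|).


|61.88 - 61.193| = 0.6870
|10.9 - 11.687| = 0.7870
|28.49 - 28.553| = 0.0630
|197.81 - 198.969| = 1.1590
|39.37 - 40.132| = 0.7620
|169.16 - 167.74| = 1.4200
|170.13 - 169.573| = 0.5570
hysteresis = max(diffs) = 1.4200

1.4200


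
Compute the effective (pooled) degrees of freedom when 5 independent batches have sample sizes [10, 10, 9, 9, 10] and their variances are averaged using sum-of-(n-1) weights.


nu = sum_i (n_i - 1)
nu = ((10 - 1) + (10 - 1) + (9 - 1) + (9 - 1) + (10 - 1))
nu = 9 + 9 + 8 + 8 + 9
nu = 43

43


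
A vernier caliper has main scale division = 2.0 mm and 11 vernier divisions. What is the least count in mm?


LC = MSD / n_div
= 2.0 / 11
= 0.1818

0.1818


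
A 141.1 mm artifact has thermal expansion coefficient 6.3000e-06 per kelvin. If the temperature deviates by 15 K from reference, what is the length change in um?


dL = L * alpha * dT
= 141.1 * 6.3000e-06 * 15
= 0.0133339 mm
dL_um = 0.0133339 * 1000 = 13.3339 um

13.3339


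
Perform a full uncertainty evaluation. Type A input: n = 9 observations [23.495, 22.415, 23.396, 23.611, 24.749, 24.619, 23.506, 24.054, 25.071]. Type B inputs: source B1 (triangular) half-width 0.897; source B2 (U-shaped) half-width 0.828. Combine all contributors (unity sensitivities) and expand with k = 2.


mean = (23.495 + 22.415 + 23.396 + 23.611 + 24.749 + 24.619 + 23.506 + 24.054 + 25.071) / 9 = 23.87955556
s = sqrt(sum((x - mean)^2)/(n-1)) = 0.82847603
u_A = s / sqrt(n) = 0.82847603 / sqrt(9) = 0.27615868
u_B1 = 0.897 / sqrt(6) = 0.36619872
u_B2 = 0.828 / sqrt(2) = 0.58548441
uc = sqrt(0.27615868^2 + 0.36619872^2 + 0.58548441^2) = 0.74374533
U = k * uc = 2 * 0.74374533
U = 1.4875

1.4875


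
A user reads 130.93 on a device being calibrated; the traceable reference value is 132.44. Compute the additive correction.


Correction = standard - reading
= 132.44 - 130.93
= 1.5100

1.5100


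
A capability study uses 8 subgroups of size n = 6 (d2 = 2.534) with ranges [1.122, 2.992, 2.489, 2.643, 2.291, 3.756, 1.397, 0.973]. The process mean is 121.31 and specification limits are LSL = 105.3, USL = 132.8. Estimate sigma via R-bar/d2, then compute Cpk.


R_bar = (1.122 + 2.992 + 2.489 + 2.643 + 2.291 + 3.756 + 1.397 + 0.973) / 8 = 2.207875
sigma = R_bar / d2 = 2.207875 / 2.534 = 0.87130032
Cp = (USL - LSL)/(6*sigma) = (132.8 - 105.3)/(6*0.87130032) = 5.2603
Cpu = (132.8 - 121.31)/(3*0.87130032) = 4.3957
Cpl = (121.31 - 105.3)/(3*0.87130032) = 6.1249
Cpk = min(Cpu, Cpl) = 4.3957

4.3957


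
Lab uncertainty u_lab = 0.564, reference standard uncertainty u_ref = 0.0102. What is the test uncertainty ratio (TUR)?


TUR = u_lab / u_ref
= 0.564 / 0.0102
= 55.2941

55.2941


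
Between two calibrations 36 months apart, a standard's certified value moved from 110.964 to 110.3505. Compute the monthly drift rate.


rate = (v2 - v1) / months
= (110.3505 - 110.964) / 36
= -0.6135 / 36
= -0.0170

-0.0170


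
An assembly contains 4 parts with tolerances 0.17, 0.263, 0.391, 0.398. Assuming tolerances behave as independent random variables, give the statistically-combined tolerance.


RSS = sqrt(0.17^2 + 0.263^2 + 0.391^2 + 0.398^2)
= sqrt(0.409354)
= 0.6398

0.6398


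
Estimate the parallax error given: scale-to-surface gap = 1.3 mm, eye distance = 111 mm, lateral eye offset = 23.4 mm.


error = h * offset / d
= 1.3 * 23.4 / 111
= 0.2741

0.2741


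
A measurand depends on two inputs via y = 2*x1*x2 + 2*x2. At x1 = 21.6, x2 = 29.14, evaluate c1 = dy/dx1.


y = 2*x1*x2 + 2*x2
dy/dx1 = 2*x2
Evaluate at x2 = 29.14: c1 = 2 * 29.14
c1 = 58.2800

58.2800


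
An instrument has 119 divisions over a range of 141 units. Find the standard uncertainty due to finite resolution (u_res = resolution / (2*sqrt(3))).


resolution = range / divisions
resolution = 141 / 119 = 1.1848739
u_res = resolution / (2*sqrt(3))
u_res = 1.1848739 / 3.4641016
u_res = 0.3420

0.3420


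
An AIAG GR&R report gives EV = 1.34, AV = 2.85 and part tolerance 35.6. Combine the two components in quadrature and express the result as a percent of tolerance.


GRR = sqrt(EV^2 + AV^2) = sqrt(1.34^2 + 2.85^2) = 3.1493015
%GRR = GRR / tol * 100 = 3.1493015 / 35.6 * 100
%GRR = 8.8464

8.8464


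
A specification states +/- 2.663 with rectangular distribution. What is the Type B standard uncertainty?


u_B = half_width / sqrt(3)
u_B = 2.663 / 1.7320508
u_B = 1.5375

1.5375


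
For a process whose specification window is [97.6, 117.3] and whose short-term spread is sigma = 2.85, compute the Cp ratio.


Cp = (USL - LSL) / (6 * sigma)
= (117.3 - 97.6) / (6 * 2.85)
= 19.7000 / 17.1000
= 1.1520

1.1520


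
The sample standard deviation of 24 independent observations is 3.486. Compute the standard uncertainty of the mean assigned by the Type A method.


u_A = s / sqrt(n)
u_A = 3.486 / sqrt(24)
u_A = 3.486 / 4.8989795
u_A = 0.7116

0.7116


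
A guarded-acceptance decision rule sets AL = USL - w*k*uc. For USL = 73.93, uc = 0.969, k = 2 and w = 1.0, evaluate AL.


U = k * uc = 2 * 0.969 = 1.938
guard band g = w * U = 1.0 * 1.938 = 1.938
AL = USL - g = 73.93 - 1.938
AL = 71.9920

71.9920


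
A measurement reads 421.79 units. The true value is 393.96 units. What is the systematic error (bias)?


Systematic error = measured - true
= 421.79 - 393.96
= 27.8300

27.8300


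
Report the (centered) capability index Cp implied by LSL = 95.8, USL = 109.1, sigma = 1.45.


Cp = (USL - LSL) / (6 * sigma)
= (109.1 - 95.8) / (6 * 1.45)
= 13.3000 / 8.7000
= 1.5287

1.5287


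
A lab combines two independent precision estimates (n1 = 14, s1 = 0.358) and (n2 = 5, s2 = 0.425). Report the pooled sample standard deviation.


s_p = sqrt(((n1-1)*s1^2 + (n2-1)*s2^2) / (n1+n2-2))
numerator = (14-1)*0.358^2 + (5-1)*0.425^2 = 1.666132 + 0.7225 = 2.388632
denominator = 14 + 5 - 2 = 17
s_p^2 = 2.388632 / 17 = 0.14050776
s_p = sqrt(0.14050776) = 0.3748

0.3748


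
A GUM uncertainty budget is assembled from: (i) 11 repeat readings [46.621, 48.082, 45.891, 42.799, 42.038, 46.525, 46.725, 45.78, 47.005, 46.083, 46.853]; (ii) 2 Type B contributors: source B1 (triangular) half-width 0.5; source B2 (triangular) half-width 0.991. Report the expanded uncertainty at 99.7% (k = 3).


mean = (46.621 + 48.082 + 45.891 + 42.799 + 42.038 + 46.525 + 46.725 + 45.78 + 47.005 + 46.083 + 46.853) / 11 = 45.85472727
s = sqrt(sum((x - mean)^2)/(n-1)) = 1.8176391
u_A = s / sqrt(n) = 1.8176391 / sqrt(11) = 0.54803881
u_B1 = 0.5 / sqrt(6) = 0.20412415
u_B2 = 0.991 / sqrt(6) = 0.40457406
uc = sqrt(0.54803881^2 + 0.20412415^2 + 0.40457406^2) = 0.71112121
U = k * uc = 3 * 0.71112121
U = 2.1334

2.1334


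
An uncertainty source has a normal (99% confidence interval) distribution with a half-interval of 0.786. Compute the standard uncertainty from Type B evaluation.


u_B = half_width / 2.576
u_B = 0.786 / 2.576
u_B = 0.3051

0.3051


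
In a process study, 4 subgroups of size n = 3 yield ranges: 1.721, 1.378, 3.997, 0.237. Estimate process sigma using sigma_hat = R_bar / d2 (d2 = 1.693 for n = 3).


R_bar = (1.721 + 1.378 + 3.997 + 0.237) / 4
R_bar = 7.333 / 4 = 1.83325
sigma_hat = R_bar / d2 = 1.83325 / 1.693 = 1.0828

1.0828


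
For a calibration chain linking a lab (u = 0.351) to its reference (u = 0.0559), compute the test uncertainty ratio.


TUR = u_lab / u_ref
= 0.351 / 0.0559
= 6.2791

6.2791


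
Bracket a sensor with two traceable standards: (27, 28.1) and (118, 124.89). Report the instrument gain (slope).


slope = (y2 - y1) / (x2 - x1)
= (124.89 - 28.1) / (118 - 27)
= 96.7900 / 91
= 1.0636

1.0636


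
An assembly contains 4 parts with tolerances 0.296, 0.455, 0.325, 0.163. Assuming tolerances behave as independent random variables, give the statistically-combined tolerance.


RSS = sqrt(0.296^2 + 0.455^2 + 0.325^2 + 0.163^2)
= sqrt(0.426835)
= 0.6533

0.6533


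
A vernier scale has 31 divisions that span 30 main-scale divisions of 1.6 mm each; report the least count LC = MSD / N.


LC = MSD / n_div
= 1.6 / 31
= 0.0516

0.0516


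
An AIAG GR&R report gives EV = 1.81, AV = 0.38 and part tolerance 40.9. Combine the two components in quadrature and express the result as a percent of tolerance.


GRR = sqrt(EV^2 + AV^2) = sqrt(1.81^2 + 0.38^2) = 1.8494594
%GRR = GRR / tol * 100 = 1.8494594 / 40.9 * 100
%GRR = 4.5219

4.5219


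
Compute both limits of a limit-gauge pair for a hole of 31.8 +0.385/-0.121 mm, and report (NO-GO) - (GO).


GO = nominal - lower_tol (smallest hole = maximum material condition)
GO = 31.8 - 0.121 = 31.679
NO-GO = nominal + upper_tol (largest hole = least material condition)
NO-GO = 31.8 + 0.385 = 32.185
spread = NO-GO - GO = 32.185 - 31.679 = 0.5060

0.5060


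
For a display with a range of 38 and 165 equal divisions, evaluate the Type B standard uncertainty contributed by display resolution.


resolution = range / divisions
resolution = 38 / 165 = 0.23030303
u_res = resolution / (2*sqrt(3))
u_res = 0.23030303 / 3.4641016
u_res = 0.0665

0.0665


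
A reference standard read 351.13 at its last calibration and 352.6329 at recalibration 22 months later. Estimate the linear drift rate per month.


rate = (v2 - v1) / months
= (352.6329 - 351.13) / 22
= 1.5029 / 22
= 0.0683

0.0683


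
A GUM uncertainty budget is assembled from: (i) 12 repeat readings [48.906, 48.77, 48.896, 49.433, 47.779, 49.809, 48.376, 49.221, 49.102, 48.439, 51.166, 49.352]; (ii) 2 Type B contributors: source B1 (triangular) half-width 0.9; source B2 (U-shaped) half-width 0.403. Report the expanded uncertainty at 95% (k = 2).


mean = (48.906 + 48.77 + 48.896 + 49.433 + 47.779 + 49.809 + 48.376 + 49.221 + 49.102 + 48.439 + 51.166 + 49.352) / 12 = 49.10408333
s = sqrt(sum((x - mean)^2)/(n-1)) = 0.84499408
u_A = s / sqrt(n) = 0.84499408 / sqrt(12) = 0.24392878
u_B1 = 0.9 / sqrt(6) = 0.36742346
u_B2 = 0.403 / sqrt(2) = 0.28496403
uc = sqrt(0.24392878^2 + 0.36742346^2 + 0.28496403^2) = 0.5250769
U = k * uc = 2 * 0.5250769
U = 1.0502

1.0502


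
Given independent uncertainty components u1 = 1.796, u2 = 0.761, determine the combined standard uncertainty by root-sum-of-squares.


uc = sqrt(1.796^2 + 0.761^2)
uc = sqrt(3.804737)
uc = 1.9506

1.9506


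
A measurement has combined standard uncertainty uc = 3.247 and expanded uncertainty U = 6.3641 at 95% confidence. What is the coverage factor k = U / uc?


k = U / uc
k = 6.3641 / 3.247
k = 1.96

1.96


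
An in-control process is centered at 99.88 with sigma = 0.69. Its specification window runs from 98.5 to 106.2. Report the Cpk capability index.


Cpu = (USL - mean) / (3*sigma) = (106.2 - 99.88) / (3*0.69) = 3.0531
Cpl = (mean - LSL) / (3*sigma) = (99.88 - 98.5) / (3*0.69) = 0.6667
Cpk = min(Cpu, Cpl) = 0.6667

0.6667


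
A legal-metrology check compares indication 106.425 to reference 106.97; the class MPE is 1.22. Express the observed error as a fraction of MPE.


e = indication - reference = 106.425 - 106.97 = -0.5450
|e| = 0.5450
ratio = |e| / MPE = 0.5450 / 1.22
ratio = 0.4467

0.4467


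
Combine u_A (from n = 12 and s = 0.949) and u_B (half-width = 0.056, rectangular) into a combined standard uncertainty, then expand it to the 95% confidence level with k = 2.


u_A = s / sqrt(n) = 0.949 / sqrt(12) = 0.2739527
u_B = half_width / sqrt(3) = 0.056 / sqrt(3) = 0.032331615
uc = sqrt(u_A^2 + u_B^2) = sqrt(0.2739527^2 + 0.032331615^2) = 0.27585397
U = k * uc = 2 * 0.27585397
U = 0.5517

0.5517


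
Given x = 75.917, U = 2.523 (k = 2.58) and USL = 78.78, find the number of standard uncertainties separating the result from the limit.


u = U / k = 2.523 / 2.58 = 0.97790698
margin = |USL - x| = |78.78 - 75.917| = 2.863
z = margin / u = 2.863 / 0.97790698
z = 2.9277

2.9277


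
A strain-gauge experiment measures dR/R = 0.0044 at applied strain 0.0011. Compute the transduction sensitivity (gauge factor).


GF = (dR/R) / epsilon
= 0.0044 / 0.0011
= 4.0000

4.0000


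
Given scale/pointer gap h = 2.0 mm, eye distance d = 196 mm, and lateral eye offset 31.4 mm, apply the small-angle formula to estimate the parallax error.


error = h * offset / d
= 2.0 * 31.4 / 196
= 0.3204

0.3204


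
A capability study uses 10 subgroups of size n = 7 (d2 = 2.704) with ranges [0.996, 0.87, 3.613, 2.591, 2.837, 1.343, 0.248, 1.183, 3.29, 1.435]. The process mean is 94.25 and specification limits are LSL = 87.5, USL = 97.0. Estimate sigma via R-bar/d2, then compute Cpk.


R_bar = (0.996 + 0.87 + 3.613 + 2.591 + 2.837 + 1.343 + 0.248 + 1.183 + 3.29 + 1.435) / 10 = 1.8406
sigma = R_bar / d2 = 1.8406 / 2.704 = 0.68069527
Cp = (USL - LSL)/(6*sigma) = (97.0 - 87.5)/(6*0.68069527) = 2.3261
Cpu = (97.0 - 94.25)/(3*0.68069527) = 1.3467
Cpl = (94.25 - 87.5)/(3*0.68069527) = 3.3054
Cpk = min(Cpu, Cpl) = 1.3467

1.3467


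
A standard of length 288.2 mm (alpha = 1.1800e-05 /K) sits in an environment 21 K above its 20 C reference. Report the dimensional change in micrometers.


dL = L * alpha * dT
= 288.2 * 1.1800e-05 * 21
= 0.0714160 mm
dL_um = 0.0714160 * 1000 = 71.4160 um

71.4160


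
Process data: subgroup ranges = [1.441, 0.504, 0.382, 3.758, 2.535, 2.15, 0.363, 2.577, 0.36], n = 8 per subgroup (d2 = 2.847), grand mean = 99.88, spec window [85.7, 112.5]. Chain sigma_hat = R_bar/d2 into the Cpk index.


R_bar = (1.441 + 0.504 + 0.382 + 3.758 + 2.535 + 2.15 + 0.363 + 2.577 + 0.36) / 9 = 1.5633333
sigma = R_bar / d2 = 1.5633333 / 2.847 = 0.54911602
Cp = (USL - LSL)/(6*sigma) = (112.5 - 85.7)/(6*0.54911602) = 8.1343
Cpu = (112.5 - 99.88)/(3*0.54911602) = 7.6608
Cpl = (99.88 - 85.7)/(3*0.54911602) = 8.6078
Cpk = min(Cpu, Cpl) = 7.6608

7.6608


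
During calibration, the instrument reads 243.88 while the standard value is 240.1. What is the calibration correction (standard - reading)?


Correction = standard - reading
= 240.1 - 243.88
= -3.7800

-3.7800


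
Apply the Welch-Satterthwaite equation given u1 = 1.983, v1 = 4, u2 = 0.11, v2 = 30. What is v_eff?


uc = sqrt(u1^2 + u2^2) = sqrt(1.983^2 + 0.11^2) = 1.9860486
v_eff = uc^4 / (u1^4/v1 + u2^4/v2)
= 1.9860486^4 / (1.983^4/4 + 0.11^4/30)
= 15.558205 / 3.8657291
v_eff = 4.0246

4.0246
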